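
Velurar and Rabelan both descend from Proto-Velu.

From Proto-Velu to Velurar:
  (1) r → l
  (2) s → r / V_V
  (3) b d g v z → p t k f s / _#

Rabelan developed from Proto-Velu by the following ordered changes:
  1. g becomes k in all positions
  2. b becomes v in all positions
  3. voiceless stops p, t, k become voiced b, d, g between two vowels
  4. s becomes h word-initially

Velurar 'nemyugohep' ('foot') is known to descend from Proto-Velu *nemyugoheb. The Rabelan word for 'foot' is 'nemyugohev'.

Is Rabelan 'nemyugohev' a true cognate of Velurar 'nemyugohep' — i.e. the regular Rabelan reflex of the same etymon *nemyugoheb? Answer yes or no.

yes

Derive the expected Rabelan reflex of *nemyugoheb:
Rabelan: *nemyugoheb > nemyukoheb > nemyukohev > nemyugohev  (by unconditioned shift, unconditioned shift, intervocalic voicing)
Rabelan 'nemyugohev' matches the regular reflex exactly, so the pair is cognate.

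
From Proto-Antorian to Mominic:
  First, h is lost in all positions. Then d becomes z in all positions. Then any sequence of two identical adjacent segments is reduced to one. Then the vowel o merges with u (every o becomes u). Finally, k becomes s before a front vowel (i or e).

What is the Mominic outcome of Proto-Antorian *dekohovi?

zekuvi

Mominic: *dekohovi
  dekohovi → dekoovi   [h-loss]
  dekoovi → zekoovi   [unconditioned shift]
  zekoovi → zekovi   [degemination]
  zekovi → zekuvi   [vowel merger]
  zekuvi (rule 5 does not apply)
  giving Mominic zekuvi.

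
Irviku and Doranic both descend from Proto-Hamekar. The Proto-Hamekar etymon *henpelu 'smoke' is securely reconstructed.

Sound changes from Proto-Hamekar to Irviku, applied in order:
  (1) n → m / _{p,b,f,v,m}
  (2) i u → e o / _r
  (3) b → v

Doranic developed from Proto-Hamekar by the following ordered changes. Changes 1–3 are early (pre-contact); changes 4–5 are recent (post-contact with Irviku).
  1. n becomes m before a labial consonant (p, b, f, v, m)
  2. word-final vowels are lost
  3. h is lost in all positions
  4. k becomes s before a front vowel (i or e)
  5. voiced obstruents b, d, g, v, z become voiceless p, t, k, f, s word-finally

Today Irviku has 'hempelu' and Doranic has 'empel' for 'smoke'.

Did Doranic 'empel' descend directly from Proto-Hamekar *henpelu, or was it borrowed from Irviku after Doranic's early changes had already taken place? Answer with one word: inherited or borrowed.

If inherited, *henpelu would pass through all of Doranic's changes:
Doranic: *henpelu > hempelu > hempel > empel  (by nasal place assimilation, apocope, h-loss)
If borrowed from Irviku 'hempelu' after the early changes, it would undergo only the recent ones:
  rule 4 (palatalisation): no change (hempelu)
  rule 5 (final devoicing): no change (hempelu)
  ⇒ as a loan: hempelu
Doranic 'empel' matches the inherited outcome exactly, so it is an inherited cognate, not a loan.

inherited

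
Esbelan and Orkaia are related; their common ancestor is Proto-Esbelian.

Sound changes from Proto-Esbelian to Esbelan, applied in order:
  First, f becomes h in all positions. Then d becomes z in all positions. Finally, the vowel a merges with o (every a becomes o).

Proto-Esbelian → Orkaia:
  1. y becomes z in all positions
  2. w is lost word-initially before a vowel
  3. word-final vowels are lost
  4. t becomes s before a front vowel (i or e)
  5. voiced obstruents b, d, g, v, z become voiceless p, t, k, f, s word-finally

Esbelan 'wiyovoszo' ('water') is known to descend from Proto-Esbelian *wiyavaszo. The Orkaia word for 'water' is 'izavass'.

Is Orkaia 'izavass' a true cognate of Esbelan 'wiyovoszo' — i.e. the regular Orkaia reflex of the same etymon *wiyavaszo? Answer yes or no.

yes

Derive the expected Orkaia reflex of *wiyavaszo:
Orkaia: start from *wiyavaszo.
  rule 1 (unconditioned shift): wiyavaszo → wizavaszo
  rule 2 (glide loss): wizavaszo → izavaszo
  rule 3 (apocope): izavaszo → izavasz
  rule 4: no change — izavasz
  rule 5 (final devoicing): izavasz → izavass
  ⇒ Orkaia izavass
Orkaia 'izavass' matches the regular reflex exactly, so the pair is cognate.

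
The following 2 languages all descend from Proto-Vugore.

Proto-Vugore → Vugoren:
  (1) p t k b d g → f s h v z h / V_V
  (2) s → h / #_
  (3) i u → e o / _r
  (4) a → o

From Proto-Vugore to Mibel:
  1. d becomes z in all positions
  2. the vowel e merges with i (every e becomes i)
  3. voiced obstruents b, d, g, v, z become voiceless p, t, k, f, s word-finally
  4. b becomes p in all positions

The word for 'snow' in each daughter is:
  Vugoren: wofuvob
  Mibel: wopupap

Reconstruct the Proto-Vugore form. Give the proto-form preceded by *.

Position 5: Vugoren has v, Mibel has p. Taking the neighbouring segments as reconstructed: Vugoren v could go back to *b or *v; Mibel p could go back to *p or *b — the one source consistent with every daughter is *b.
Position 6: Vugoren has o, Mibel has a. Mibel preserves a here (none of its changes turn any other segment into a), so the proto-segment is *a.
This points to *wopubab. Verify forward in each daughter:
Vugoren: *wopubab
  wopubab → wofuvab   [intervocalic lenition]
  wofuvab (rule 2 does not apply)
  wofuvab (rule 3 does not apply)
  wofuvab → wofuvob   [vowel merger]
  giving Vugoren wofuvob.
Mibel: *wopubab > wopubap > wopupap  (by final devoicing, unconditioned shift)
No other proto-form is consistent with every reflex, so the reconstruction is *wopubab.

*wopubab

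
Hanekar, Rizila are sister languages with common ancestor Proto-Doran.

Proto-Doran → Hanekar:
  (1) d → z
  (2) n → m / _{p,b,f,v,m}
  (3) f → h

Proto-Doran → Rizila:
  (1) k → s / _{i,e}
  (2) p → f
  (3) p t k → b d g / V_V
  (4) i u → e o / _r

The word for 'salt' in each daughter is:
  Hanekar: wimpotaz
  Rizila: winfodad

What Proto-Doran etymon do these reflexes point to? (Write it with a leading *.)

Position 4: Hanekar has p, Rizila has f. Hanekar preserves p here (none of its changes turn any other segment into p), so the proto-segment is *p.
Position 8: Hanekar has z, Rizila has d. Taking the neighbouring segments as reconstructed: Hanekar z could go back to *d or *z; Rizila d can only go back to *d — the one source consistent with every daughter is *d.
This points to *winpotad. Verify forward in each daughter:
Hanekar: *winpotad > winpotaz > wimpotaz  (by unconditioned shift, nasal place assimilation)
Rizila: *winpotad
  winpotad (rule 1 does not apply)
  winpotad → winfotad   [unconditioned shift]
  winfotad → winfodad   [intervocalic voicing]
  winfodad (rule 4 does not apply)
  giving Rizila winfodad.
*winpotad is the unique common source.

*winpotad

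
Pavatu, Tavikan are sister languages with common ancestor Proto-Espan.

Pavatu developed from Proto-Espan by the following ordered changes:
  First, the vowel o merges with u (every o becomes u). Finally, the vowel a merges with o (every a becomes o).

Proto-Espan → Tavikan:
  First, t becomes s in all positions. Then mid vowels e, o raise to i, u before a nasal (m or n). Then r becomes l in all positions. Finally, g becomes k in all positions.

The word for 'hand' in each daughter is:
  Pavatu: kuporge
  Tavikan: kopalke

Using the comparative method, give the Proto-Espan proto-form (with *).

Position 5: Pavatu has r, Tavikan has l. Pavatu preserves r here (none of its changes turn any other segment into r), so the proto-segment is *r.
Position 6: Pavatu has g, Tavikan has k. Pavatu preserves g here (none of its changes turn any other segment into g), so the proto-segment is *g.
Position 4: Pavatu has o, Tavikan has a. Tavikan preserves a here (none of its changes turn any other segment into a), so the proto-segment is *a.
Verify the candidate proto-form against each daughter:
Pavatu: *koparge
  koparge → kuparge   [vowel merger]
  kuparge → kuporge   [vowel merger]
  giving Pavatu kuporge.
Tavikan: start from *koparge.
  rule 1: no change — koparge
  rule 2: no change — koparge
  rule 3 (unconditioned shift): koparge → kopalge
  rule 4 (unconditioned shift): kopalge → kopalke
  ⇒ Tavikan kopalke
Only *koparge yields all of Pavatu kuporge, Tavikan kopalke.

*koparge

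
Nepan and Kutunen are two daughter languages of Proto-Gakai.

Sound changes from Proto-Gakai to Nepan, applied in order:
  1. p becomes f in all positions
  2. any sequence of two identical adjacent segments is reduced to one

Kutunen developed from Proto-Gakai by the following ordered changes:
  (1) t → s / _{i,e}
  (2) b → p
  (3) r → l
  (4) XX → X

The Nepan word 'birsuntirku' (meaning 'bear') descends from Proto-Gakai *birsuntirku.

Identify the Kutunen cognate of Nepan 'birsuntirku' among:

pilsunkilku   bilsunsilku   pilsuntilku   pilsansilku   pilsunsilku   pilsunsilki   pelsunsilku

pilsunsilku

Kutunen: *birsuntirku > birsunsirku > pirsunsirku > pilsunsilku  (by palatalisation, unconditioned shift, unconditioned shift)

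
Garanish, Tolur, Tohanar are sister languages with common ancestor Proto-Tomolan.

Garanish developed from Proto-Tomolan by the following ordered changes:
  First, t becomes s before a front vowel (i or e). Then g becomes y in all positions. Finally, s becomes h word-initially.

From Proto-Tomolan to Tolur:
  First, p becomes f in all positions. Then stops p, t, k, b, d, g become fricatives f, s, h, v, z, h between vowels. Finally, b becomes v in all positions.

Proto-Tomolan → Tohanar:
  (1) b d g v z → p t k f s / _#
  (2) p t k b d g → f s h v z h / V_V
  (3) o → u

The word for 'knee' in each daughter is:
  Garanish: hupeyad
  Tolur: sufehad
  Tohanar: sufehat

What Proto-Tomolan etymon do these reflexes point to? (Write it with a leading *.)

*supegad

Position 7: Garanish has d, Tolur has d, Tohanar has t. Garanish preserves d here (none of its changes turn any other segment into d), so the proto-segment is *d.
Position 5: Garanish has y, Tolur has h, Tohanar has h. Taking the neighbouring segments as reconstructed: Garanish y could go back to *g or *y; Tolur h could go back to *k or *g or *h; Tohanar h could go back to *k or *g or *h — the one source consistent with every daughter is *g.
Position 1: Garanish has h, Tolur has s, Tohanar has s. Taking the neighbouring segments as reconstructed: Garanish h could go back to *s or *h; Tolur s can only go back to *s; Tohanar s can only go back to *s — the one source consistent with every daughter is *s.
Verify the candidate proto-form against each daughter:
Garanish: *supegad
  supegad (rule 1 does not apply)
  supegad → supeyad   [unconditioned shift]
  supeyad → hupeyad   [debuccalisation]
  giving Garanish hupeyad.
Tolur: start from *supegad.
  rule 1 (unconditioned shift): supegad → sufegad
  rule 2 (intervocalic lenition): sufegad → sufehad
  rule 3: no change — sufehad
  ⇒ Tolur sufehad
Tohanar: *supegad > supegat > sufehat  (by final devoicing, intervocalic lenition)
*supegad is the unique common source.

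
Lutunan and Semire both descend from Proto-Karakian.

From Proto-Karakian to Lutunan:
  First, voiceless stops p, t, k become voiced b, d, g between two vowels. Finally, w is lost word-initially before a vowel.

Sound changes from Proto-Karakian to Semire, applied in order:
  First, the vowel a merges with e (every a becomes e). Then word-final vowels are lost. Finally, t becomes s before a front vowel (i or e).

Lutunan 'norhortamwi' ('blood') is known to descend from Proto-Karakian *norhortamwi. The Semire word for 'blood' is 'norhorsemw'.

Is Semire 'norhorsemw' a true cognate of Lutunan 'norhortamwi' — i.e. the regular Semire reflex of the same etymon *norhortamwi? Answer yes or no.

Derive the expected Semire reflex of *norhortamwi:
Semire: start from *norhortamwi.
  rule 1 (vowel merger): norhortamwi → norhortemwi
  rule 2 (apocope): norhortemwi → norhortemw
  rule 3 (palatalisation): norhortemw → norhorsemw
  ⇒ Semire norhorsemw
Semire 'norhorsemw' matches the regular reflex exactly, so the pair is cognate.

yes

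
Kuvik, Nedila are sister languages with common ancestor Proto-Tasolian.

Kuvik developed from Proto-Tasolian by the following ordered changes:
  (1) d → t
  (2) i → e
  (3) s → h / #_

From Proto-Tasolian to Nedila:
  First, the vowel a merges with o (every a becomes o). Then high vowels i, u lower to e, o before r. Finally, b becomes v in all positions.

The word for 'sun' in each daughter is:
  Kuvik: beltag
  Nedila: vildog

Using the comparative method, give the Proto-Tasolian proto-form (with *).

*bildag

Position 5: Kuvik has a, Nedila has o. Kuvik preserves a here (none of its changes turn any other segment into a), so the proto-segment is *a.
Position 2: Kuvik has e, Nedila has i. Nedila preserves i here (none of its changes turn any other segment into i), so the proto-segment is *i.
Position 4: Kuvik has t, Nedila has d. Nedila preserves d here (none of its changes turn any other segment into d), so the proto-segment is *d.
Continuing position by position gives *bildag; check it forward:
Kuvik: start from *bildag.
  rule 1 (unconditioned shift): bildag → biltag
  rule 2 (vowel merger): biltag → beltag
  rule 3: no change — beltag
  ⇒ Kuvik beltag
Nedila: *bildag
  bildag → bildog   [vowel merger]
  bildog (rule 2 does not apply)
  bildog → vildog   [unconditioned shift]
  giving Nedila vildog.
No other proto-form is consistent with every reflex, so the reconstruction is *bildag.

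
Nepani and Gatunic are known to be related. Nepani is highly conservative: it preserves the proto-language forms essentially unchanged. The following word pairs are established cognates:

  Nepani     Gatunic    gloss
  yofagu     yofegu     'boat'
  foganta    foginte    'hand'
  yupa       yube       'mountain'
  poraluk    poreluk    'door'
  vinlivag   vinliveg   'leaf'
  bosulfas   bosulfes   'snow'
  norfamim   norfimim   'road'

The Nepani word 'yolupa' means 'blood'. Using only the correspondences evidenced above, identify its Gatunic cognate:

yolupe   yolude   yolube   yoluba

yolube

yupa ~ yube — Nepani p corresponds to Gatunic b between vowels (before a back vowel).
foganta ~ foginte, yupa ~ yube — Nepani a corresponds to Gatunic e word-finally.
Applying these to Nepani 'yolupa':
  yolupa → yoluba   (p→b between vowels (before a back vowel))
  yoluba → yolube   (a→e word-finally)
So the Gatunic cognate is 'yolube'.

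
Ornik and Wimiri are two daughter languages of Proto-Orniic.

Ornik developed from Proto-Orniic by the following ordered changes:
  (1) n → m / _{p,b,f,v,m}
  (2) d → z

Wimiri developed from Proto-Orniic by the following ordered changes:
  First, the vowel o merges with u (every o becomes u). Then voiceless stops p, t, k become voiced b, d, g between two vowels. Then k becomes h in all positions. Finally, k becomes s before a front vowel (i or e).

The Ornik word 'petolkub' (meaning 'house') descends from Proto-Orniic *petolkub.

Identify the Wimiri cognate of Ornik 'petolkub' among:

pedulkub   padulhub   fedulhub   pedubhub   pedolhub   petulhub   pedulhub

pedulhub

Wimiri: *petolkub
  petolkub → petulkub   [vowel merger]
  petulkub → pedulkub   [intervocalic voicing]
  pedulkub → pedulhub   [unconditioned shift]
  pedulhub (rule 4 does not apply)
  giving Wimiri pedulhub.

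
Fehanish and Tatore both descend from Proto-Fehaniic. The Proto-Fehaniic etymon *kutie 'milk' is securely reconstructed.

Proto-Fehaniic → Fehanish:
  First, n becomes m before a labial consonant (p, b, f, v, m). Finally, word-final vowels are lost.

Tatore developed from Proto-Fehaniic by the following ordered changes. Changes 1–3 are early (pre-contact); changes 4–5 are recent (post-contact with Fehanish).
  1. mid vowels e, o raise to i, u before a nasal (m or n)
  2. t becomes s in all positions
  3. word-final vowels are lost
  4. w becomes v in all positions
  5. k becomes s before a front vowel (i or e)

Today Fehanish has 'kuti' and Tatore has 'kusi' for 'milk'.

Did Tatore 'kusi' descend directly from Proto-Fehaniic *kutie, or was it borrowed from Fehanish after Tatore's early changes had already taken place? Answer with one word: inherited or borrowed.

inherited

If inherited, *kutie would pass through all of Tatore's changes:
Tatore: *kutie
  kutie (rule 1 does not apply)
  kutie → kusie   [unconditioned shift]
  kusie → kusi   [apocope]
  kusi (rule 4 does not apply)
  kusi (rule 5 does not apply)
  giving Tatore kusi.
If borrowed from Fehanish 'kuti' after the early changes, it would undergo only the recent ones:
  rule 4 (unconditioned shift): no change (kuti)
  rule 5 (palatalisation): no change (kuti)
  ⇒ as a loan: kuti
Tatore 'kusi' matches the inherited outcome exactly, so it is an inherited cognate, not a loan.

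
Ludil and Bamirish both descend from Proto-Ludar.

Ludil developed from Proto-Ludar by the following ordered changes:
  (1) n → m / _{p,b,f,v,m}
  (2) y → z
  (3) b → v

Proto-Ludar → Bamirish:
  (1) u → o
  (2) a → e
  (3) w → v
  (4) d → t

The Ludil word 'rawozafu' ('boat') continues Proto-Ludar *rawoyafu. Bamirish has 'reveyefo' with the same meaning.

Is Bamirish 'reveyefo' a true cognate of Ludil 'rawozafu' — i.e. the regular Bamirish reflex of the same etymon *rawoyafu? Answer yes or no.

no

Derive the expected Bamirish reflex of *rawoyafu:
Bamirish: *rawoyafu
  rawoyafu → rawoyafo   [vowel merger]
  rawoyafo → rewoyefo   [vowel merger]
  rewoyefo → revoyefo   [unconditioned shift]
  revoyefo (rule 4 does not apply)
  giving Bamirish revoyefo.
The regular Bamirish reflex would be 'revoyefo', but the attested form is 'reveyefo'. The correspondence is irregular, so they are not cognates (the Bamirish form has a different source).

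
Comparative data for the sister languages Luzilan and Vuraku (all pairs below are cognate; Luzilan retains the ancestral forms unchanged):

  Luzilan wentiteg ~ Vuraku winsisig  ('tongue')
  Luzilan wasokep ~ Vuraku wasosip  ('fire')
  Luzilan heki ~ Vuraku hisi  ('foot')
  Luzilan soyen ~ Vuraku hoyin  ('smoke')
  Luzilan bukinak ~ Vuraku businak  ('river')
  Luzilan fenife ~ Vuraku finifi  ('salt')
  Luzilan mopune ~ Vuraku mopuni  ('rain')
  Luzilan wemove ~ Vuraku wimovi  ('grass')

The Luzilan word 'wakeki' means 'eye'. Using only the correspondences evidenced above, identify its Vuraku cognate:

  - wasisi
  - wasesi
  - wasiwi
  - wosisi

wasokep ~ wasosip — Luzilan k corresponds to Vuraku s between vowels (before a front vowel).
wentiteg ~ winsisig, heki ~ hisi — Luzilan e corresponds to Vuraku i after a consonant, before a consonant other than r, m, n, p, b, f, v.
heki ~ hisi, bukinak ~ businak — Luzilan k corresponds to Vuraku s between vowels (before a front vowel).
Applying these to Luzilan 'wakeki':
  wakeki → waseki   (k→s between vowels (before a front vowel))
  waseki → wasiki   (e→i after a consonant, before a consonant other than r, m, n, p, b, f, v)
  wasiki → wasisi   (k→s between vowels (before a front vowel))
So the Vuraku cognate is 'wasisi'.

wasisi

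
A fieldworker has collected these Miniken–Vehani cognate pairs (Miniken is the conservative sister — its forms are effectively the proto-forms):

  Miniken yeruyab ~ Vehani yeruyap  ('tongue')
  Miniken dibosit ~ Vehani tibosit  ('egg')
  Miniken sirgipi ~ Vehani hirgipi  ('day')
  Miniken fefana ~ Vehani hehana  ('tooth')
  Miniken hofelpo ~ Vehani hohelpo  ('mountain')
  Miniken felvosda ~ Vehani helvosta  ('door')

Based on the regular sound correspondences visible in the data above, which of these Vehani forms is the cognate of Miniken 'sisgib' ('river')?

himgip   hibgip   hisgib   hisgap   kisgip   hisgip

hisgip

sirgipi ~ hirgipi — Miniken s corresponds to Vehani h word-initially before a front vowel.
yeruyab ~ yeruyap — Miniken b corresponds to Vehani p word-finally.
Applying these to Miniken 'sisgib':
  sisgib → hisgib   (s→h word-initially before a front vowel)
  hisgib → hisgip   (b→p word-finally)
So the Vehani cognate is 'hisgip'.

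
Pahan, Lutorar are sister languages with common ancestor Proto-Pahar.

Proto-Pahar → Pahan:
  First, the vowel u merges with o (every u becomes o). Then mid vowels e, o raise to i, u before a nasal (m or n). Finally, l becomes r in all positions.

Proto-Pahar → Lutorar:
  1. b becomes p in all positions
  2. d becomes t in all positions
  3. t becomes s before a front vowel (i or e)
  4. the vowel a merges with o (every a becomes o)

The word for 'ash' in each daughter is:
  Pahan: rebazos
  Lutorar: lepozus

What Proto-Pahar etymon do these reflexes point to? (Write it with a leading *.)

*lebazus

Position 4: Pahan has a, Lutorar has o. Pahan preserves a here (none of its changes turn any other segment into a), so the proto-segment is *a.
Position 1: Pahan has r, Lutorar has l. Lutorar preserves l here (none of its changes turn any other segment into l), so the proto-segment is *l.
Verify the candidate proto-form against each daughter:
Pahan: *lebazus
  lebazus → lebazos   [vowel merger]
  lebazos (rule 2 does not apply)
  lebazos → rebazos   [unconditioned shift]
  giving Pahan rebazos.
Lutorar: *lebazus > lepazus > lepozus  (by unconditioned shift, vowel merger)
No other proto-form is consistent with every reflex, so the reconstruction is *lebazus.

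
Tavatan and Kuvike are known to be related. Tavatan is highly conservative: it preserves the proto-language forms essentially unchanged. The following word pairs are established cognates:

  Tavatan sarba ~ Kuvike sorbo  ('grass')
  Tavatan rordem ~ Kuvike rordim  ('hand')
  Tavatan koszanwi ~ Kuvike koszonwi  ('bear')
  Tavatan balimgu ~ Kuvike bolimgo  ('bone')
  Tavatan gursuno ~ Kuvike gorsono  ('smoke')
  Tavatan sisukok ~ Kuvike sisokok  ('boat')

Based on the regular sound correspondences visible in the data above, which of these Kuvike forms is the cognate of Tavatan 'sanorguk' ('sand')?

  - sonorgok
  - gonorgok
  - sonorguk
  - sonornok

sonorgok

koszanwi ~ koszonwi — Tavatan a corresponds to Kuvike o after a consonant, before a nasal.
sisukok ~ sisokok — Tavatan u corresponds to Kuvike o after a consonant, before a consonant other than r, m, n, p, b, f, v.
Applying these to Tavatan 'sanorguk':
  sanorguk → sonorguk   (a→o after a consonant, before a nasal)
  sonorguk → sonorgok   (u→o after a consonant, before a consonant other than r, m, n, p, b, f, v)
So the Kuvike cognate is 'sonorgok'.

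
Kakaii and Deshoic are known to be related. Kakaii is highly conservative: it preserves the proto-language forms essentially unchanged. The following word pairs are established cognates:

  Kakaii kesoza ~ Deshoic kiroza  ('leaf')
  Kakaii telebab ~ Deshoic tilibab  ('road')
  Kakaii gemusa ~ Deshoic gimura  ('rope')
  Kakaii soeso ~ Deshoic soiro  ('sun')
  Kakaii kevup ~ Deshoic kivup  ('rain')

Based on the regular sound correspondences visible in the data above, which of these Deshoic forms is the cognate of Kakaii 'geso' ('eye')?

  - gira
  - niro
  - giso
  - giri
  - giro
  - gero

kesoza ~ kiroza, telebab ~ tilibab — Kakaii e corresponds to Deshoic i after a consonant, before a consonant other than r, m, n, p, b, f, v.
kesoza ~ kiroza, soeso ~ soiro — Kakaii s corresponds to Deshoic r between vowels (before a back vowel).
Applying these to Kakaii 'geso':
  geso → giso   (e→i after a consonant, before a consonant other than r, m, n, p, b, f, v)
  giso → giro   (s→r between vowels (before a back vowel))
So the Deshoic cognate is 'giro'.

giro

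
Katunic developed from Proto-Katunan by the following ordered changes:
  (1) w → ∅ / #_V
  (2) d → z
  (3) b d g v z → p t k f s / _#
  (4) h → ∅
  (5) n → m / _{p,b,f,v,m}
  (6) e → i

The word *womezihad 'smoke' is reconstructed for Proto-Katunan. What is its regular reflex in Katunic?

omizias

Katunic: *womezihad > omezihad > omezihaz > omezihas > omezias > omizias  (by glide loss, unconditioned shift, final devoicing, h-loss, vowel merger)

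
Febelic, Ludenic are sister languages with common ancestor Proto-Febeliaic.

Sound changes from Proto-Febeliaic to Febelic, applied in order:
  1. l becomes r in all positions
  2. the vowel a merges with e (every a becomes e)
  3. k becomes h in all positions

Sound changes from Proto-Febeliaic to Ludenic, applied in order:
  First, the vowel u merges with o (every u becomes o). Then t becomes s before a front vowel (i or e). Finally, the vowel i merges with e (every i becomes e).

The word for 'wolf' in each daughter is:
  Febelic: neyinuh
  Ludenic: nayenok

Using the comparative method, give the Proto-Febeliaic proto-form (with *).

Position 4: Febelic has i, Ludenic has e. Febelic preserves i here (none of its changes turn any other segment into i), so the proto-segment is *i.
Position 7: Febelic has h, Ludenic has k. Ludenic preserves k here (none of its changes turn any other segment into k), so the proto-segment is *k.
Continuing position by position gives *nayinuk; check it forward:
Febelic: *nayinuk
  nayinuk (rule 1 does not apply)
  nayinuk → neyinuk   [vowel merger]
  neyinuk → neyinuh   [unconditioned shift]
  giving Febelic neyinuh.
Ludenic: *nayinuk
  nayinuk → nayinok   [vowel merger]
  nayinok (rule 2 does not apply)
  nayinok → nayenok   [vowel merger]
  giving Ludenic nayenok.
*nayinuk is the unique common source.

*nayinuk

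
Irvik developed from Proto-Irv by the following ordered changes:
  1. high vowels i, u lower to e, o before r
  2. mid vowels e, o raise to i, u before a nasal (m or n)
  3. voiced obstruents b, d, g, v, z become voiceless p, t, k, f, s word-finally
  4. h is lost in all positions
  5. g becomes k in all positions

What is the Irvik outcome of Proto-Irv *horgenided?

Irvik: start from *horgenided.
  rule 1: no change — horgenided
  rule 2 (pre-nasal raising): horgenided → horginided
  rule 3 (final devoicing): horginided → horginidet
  rule 4 (h-loss): horginidet → orginidet
  rule 5 (unconditioned shift): orginidet → orkinidet
  ⇒ Irvik orkinidet

orkinidet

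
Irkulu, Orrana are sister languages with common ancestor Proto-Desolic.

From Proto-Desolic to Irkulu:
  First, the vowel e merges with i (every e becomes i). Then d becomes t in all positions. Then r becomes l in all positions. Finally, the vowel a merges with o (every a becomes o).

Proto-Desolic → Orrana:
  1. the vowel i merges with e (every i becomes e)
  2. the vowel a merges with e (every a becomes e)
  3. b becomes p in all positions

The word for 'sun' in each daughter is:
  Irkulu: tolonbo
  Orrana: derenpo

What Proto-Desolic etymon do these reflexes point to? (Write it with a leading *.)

Position 2: Irkulu has o, Orrana has e. Taking the neighbouring segments as reconstructed: Irkulu o could go back to *a or *o; Orrana e could go back to *a or *e or *i — the one source consistent with every daughter is *a.
Position 4: Irkulu has o, Orrana has e. Taking the neighbouring segments as reconstructed: Irkulu o could go back to *a or *o; Orrana e could go back to *a or *e or *i — the one source consistent with every daughter is *a.
Position 3: Irkulu has l, Orrana has r. Orrana preserves r here (none of its changes turn any other segment into r), so the proto-segment is *r.
Verify the candidate proto-form against each daughter:
Irkulu: *daranbo
  daranbo (rule 1 does not apply)
  daranbo → taranbo   [unconditioned shift]
  taranbo → talanbo   [unconditioned shift]
  talanbo → tolonbo   [vowel merger]
  giving Irkulu tolonbo.
Orrana: *daranbo > derenbo > derenpo  (by vowel merger, unconditioned shift)
Only *daranbo yields all of Irkulu tolonbo, Orrana derenpo.

*daranbo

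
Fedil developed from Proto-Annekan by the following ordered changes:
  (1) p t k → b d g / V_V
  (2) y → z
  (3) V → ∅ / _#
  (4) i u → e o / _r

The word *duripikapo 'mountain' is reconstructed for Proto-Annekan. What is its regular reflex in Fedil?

Fedil: *duripikapo > duribigabo > duribigab > doribigab  (by intervocalic voicing, apocope, pre-rhotic lowering)

doribigab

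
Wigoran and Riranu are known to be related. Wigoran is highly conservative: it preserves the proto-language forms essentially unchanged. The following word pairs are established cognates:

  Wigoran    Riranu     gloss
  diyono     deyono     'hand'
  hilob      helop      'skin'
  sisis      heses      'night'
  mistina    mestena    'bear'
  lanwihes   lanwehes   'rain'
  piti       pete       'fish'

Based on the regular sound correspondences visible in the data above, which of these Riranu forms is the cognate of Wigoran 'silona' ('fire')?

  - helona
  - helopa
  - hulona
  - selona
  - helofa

helona

sisis ~ heses — Wigoran s corresponds to Riranu h word-initially before a front vowel.
diyono ~ deyono, hilob ~ helop — Wigoran i corresponds to Riranu e after a consonant, before a consonant other than r, m, n, p, b, f, v.
Applying these to Wigoran 'silona':
  silona → hilona   (s→h word-initially before a front vowel)
  hilona → helona   (i→e after a consonant, before a consonant other than r, m, n, p, b, f, v)
So the Riranu cognate is 'helona'.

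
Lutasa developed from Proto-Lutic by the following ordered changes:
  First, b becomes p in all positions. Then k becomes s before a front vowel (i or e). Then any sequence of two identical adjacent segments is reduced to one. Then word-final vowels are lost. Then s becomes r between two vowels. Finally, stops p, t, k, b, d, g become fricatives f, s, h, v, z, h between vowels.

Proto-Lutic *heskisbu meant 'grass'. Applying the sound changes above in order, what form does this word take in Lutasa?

Lutasa: start from *heskisbu.
  rule 1 (unconditioned shift): heskisbu → heskispu
  rule 2 (palatalisation): heskispu → hessispu
  rule 3 (degemination): hessispu → hesispu
  rule 4 (apocope): hesispu → hesisp
  rule 5 (rhotacism): hesisp → herisp
  rule 6: no change — herisp
  ⇒ Lutasa herisp

herisp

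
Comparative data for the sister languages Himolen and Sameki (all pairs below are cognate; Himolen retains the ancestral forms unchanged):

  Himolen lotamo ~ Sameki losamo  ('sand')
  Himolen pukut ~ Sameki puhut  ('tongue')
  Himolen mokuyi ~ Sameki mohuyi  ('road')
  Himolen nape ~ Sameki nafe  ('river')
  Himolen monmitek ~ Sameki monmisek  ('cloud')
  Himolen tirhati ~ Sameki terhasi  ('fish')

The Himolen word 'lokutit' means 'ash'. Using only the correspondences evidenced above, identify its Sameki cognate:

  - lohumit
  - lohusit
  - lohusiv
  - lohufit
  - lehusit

lohusit

pukut ~ puhut, mokuyi ~ mohuyi — Himolen k corresponds to Sameki h between vowels (before a back vowel).
tirhati ~ terhasi — Himolen t corresponds to Sameki s between vowels (before a front vowel).
Applying these to Himolen 'lokutit':
  lokutit → lohutit   (k→h between vowels (before a back vowel))
  lohutit → lohusit   (t→s between vowels (before a front vowel))
So the Sameki cognate is 'lohusit'.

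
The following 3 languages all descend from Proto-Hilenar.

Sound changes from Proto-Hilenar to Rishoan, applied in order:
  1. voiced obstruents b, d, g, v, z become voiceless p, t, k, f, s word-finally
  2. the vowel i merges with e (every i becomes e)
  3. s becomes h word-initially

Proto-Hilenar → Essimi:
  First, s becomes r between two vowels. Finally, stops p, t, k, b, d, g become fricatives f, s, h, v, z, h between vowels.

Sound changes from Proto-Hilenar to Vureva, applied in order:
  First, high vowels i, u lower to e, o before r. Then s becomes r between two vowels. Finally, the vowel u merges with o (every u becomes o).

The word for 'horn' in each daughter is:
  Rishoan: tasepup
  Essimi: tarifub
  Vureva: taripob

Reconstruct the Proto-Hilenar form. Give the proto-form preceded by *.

Position 3: Rishoan has s, Essimi has r, Vureva has r. Taking the neighbouring segments as reconstructed: Rishoan s can only go back to *s; Essimi r could go back to *s or *r; Vureva r could go back to *s or *r — the one source consistent with every daughter is *s.
Position 5: Rishoan has p, Essimi has f, Vureva has p. Vureva preserves p here (none of its changes turn any other segment into p), so the proto-segment is *p.
Position 4: Rishoan has e, Essimi has i, Vureva has i. Essimi preserves i here (none of its changes turn any other segment into i), so the proto-segment is *i.
Verify the candidate proto-form against each daughter:
Rishoan: start from *tasipub.
  rule 1 (final devoicing): tasipub → tasipup
  rule 2 (vowel merger): tasipup → tasepup
  rule 3: no change — tasepup
  ⇒ Rishoan tasepup
Essimi: *tasipub
  tasipub → taripub   [rhotacism]
  taripub → tarifub   [intervocalic lenition]
  giving Essimi tarifub.
Vureva: start from *tasipub.
  rule 1: no change — tasipub
  rule 2 (rhotacism): tasipub → taripub
  rule 3 (vowel merger): taripub → taripob
  ⇒ Vureva taripob
No other proto-form is consistent with every reflex, so the reconstruction is *tasipub.

*tasipub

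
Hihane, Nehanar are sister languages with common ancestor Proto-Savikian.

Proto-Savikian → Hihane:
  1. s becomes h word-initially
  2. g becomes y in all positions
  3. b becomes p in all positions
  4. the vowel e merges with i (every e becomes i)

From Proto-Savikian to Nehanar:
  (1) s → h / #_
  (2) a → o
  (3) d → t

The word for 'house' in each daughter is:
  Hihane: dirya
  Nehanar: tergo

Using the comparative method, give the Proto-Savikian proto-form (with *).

Position 2: Hihane has i, Nehanar has e. Nehanar preserves e here (none of its changes turn any other segment into e), so the proto-segment is *e.
Position 4: Hihane has y, Nehanar has g. Nehanar preserves g here (none of its changes turn any other segment into g), so the proto-segment is *g.
Verify the candidate proto-form against each daughter:
Hihane: *derga > derya > dirya  (by unconditioned shift, vowel merger)
Nehanar: *derga
  derga (rule 1 does not apply)
  derga → dergo   [vowel merger]
  dergo → tergo   [unconditioned shift]
  giving Nehanar tergo.
No other proto-form is consistent with every reflex, so the reconstruction is *derga.

*derga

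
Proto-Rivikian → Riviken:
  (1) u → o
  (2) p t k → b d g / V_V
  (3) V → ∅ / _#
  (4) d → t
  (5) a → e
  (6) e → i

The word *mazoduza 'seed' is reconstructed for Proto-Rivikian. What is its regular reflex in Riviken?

mizotoz

Riviken: *mazoduza
  mazoduza → mazodoza   [vowel merger]
  mazodoza (rule 2 does not apply)
  mazodoza → mazodoz   [apocope]
  mazodoz → mazotoz   [unconditioned shift]
  mazotoz → mezotoz   [vowel merger]
  mezotoz → mizotoz   [vowel merger]
  giving Riviken mizotoz.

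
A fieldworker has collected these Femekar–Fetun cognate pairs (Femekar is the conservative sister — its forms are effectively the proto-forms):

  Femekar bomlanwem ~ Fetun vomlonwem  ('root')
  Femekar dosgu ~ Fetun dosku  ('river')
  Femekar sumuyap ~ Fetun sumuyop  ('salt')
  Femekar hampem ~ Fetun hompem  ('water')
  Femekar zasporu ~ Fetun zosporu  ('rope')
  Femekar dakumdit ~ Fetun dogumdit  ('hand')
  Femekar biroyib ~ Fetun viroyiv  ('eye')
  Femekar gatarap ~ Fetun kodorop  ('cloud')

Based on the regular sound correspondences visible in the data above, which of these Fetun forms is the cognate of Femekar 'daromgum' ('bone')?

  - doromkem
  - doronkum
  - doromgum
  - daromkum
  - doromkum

gatarap ~ kodorop — Femekar a corresponds to Fetun o after a consonant, before r.
dosgu ~ dosku — Femekar g corresponds to Fetun k after a consonant, before a back vowel.
Applying these to Femekar 'daromgum':
  daromgum → doromgum   (a→o after a consonant, before r)
  doromgum → doromkum   (g→k after a consonant, before a back vowel)
So the Fetun cognate is 'doromkum'.

doromkum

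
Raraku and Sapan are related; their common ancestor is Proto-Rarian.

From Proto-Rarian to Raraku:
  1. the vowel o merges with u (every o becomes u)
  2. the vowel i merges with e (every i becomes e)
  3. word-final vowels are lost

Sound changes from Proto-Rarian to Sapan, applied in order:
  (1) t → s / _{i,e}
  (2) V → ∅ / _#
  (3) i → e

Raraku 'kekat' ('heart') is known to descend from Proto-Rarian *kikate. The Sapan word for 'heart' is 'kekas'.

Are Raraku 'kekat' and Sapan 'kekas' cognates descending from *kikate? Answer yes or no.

yes

Derive the expected Sapan reflex of *kikate:
Sapan: *kikate
  kikate → kikase   [palatalisation]
  kikase → kikas   [apocope]
  kikas → kekas   [vowel merger]
  giving Sapan kekas.
Sapan 'kekas' matches the regular reflex exactly, so the pair is cognate.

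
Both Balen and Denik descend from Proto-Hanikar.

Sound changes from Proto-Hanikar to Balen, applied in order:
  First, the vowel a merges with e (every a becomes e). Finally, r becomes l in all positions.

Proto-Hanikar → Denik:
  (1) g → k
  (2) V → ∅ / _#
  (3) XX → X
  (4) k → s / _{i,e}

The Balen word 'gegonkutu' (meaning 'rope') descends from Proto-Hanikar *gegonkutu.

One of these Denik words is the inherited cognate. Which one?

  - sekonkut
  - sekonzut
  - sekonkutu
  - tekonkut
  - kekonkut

Denik: *gegonkutu
  gegonkutu → kekonkutu   [unconditioned shift]
  kekonkutu → kekonkut   [apocope]
  kekonkut (rule 3 does not apply)
  kekonkut → sekonkut   [palatalisation]
  giving Denik sekonkut.

sekonkut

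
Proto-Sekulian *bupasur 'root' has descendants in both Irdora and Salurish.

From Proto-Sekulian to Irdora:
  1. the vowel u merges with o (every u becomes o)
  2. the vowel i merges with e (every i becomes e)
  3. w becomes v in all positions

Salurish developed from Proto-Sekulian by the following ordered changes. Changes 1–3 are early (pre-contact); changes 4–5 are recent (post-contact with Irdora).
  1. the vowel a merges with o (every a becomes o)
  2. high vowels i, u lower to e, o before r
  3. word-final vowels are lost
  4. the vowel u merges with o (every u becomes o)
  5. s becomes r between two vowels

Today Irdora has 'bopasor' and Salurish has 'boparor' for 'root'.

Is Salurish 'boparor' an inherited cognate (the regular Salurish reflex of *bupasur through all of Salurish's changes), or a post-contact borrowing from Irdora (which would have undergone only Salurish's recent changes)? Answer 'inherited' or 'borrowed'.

If inherited, *bupasur would pass through all of Salurish's changes:
Salurish: start from *bupasur.
  rule 1 (vowel merger): bupasur → buposur
  rule 2 (pre-rhotic lowering): buposur → buposor
  rule 3: no change — buposor
  rule 4 (vowel merger): buposor → boposor
  rule 5 (rhotacism): boposor → boporor
  ⇒ Salurish boporor
If borrowed from Irdora 'bopasor' after the early changes, it would undergo only the recent ones:
  rule 4 (vowel merger): no change (bopasor)
  rule 5 (rhotacism): bopasor → boparor
  ⇒ as a loan: boparor
Salurish 'boparor' matches the loan outcome 'boparor', not the inherited 'boporor' — it skipped the early Salurish changes, so it was borrowed from Irdora.

borrowed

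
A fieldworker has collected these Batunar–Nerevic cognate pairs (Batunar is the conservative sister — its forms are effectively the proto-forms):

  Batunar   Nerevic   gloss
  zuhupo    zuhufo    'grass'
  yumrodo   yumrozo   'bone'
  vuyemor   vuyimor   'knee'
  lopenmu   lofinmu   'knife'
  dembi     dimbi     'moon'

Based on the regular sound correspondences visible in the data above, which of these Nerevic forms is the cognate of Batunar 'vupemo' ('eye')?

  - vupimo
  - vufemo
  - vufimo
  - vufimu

vufimo

lopenmu ~ lofinmu — Batunar p corresponds to Nerevic f between vowels (before a front vowel).
vuyemor ~ vuyimor, dembi ~ dimbi — Batunar e corresponds to Nerevic i after a consonant, before a nasal.
Applying these to Batunar 'vupemo':
  vupemo → vufemo   (p→f between vowels (before a front vowel))
  vufemo → vufimo   (e→i after a consonant, before a nasal)
So the Nerevic cognate is 'vufimo'.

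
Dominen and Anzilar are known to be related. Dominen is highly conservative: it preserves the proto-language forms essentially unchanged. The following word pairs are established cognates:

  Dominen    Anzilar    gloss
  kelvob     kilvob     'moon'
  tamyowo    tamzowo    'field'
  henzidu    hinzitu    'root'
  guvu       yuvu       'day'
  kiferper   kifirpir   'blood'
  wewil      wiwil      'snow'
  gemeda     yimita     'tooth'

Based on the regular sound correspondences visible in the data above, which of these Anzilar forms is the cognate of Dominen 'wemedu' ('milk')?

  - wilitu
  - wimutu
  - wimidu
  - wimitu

gemeda ~ yimita — Dominen e corresponds to Anzilar i after a consonant, before a nasal.
kelvob ~ kilvob, wewil ~ wiwil — Dominen e corresponds to Anzilar i after a consonant, before a consonant other than r, m, n, p, b, f, v.
henzidu ~ hinzitu — Dominen d corresponds to Anzilar t between vowels (before a back vowel).
Applying these to Dominen 'wemedu':
  wemedu → wimedu   (e→i after a consonant, before a nasal)
  wimedu → wimidu   (e→i after a consonant, before a consonant other than r, m, n, p, b, f, v)
  wimidu → wimitu   (d→t between vowels (before a back vowel))
So the Anzilar cognate is 'wimitu'.

wimitu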